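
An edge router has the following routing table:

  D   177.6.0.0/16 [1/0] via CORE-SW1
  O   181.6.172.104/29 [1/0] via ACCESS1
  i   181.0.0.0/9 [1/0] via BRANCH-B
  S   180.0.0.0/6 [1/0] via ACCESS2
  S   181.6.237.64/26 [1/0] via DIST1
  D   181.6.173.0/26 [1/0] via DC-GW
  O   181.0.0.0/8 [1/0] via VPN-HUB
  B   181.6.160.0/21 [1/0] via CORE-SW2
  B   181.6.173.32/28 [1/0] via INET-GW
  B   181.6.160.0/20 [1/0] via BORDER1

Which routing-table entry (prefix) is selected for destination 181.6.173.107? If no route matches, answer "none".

181.6.160.0/20

Entries matching 181.6.173.107:
  180.0.0.0/6 (180.0.0.0 - 183.255.255.255)
  181.0.0.0/8 (181.0.0.0 - 181.255.255.255)
  181.0.0.0/9 (181.0.0.0 - 181.127.255.255)
  181.6.160.0/20 (181.6.160.0 - 181.6.175.255)
Most specific is 181.6.160.0/20.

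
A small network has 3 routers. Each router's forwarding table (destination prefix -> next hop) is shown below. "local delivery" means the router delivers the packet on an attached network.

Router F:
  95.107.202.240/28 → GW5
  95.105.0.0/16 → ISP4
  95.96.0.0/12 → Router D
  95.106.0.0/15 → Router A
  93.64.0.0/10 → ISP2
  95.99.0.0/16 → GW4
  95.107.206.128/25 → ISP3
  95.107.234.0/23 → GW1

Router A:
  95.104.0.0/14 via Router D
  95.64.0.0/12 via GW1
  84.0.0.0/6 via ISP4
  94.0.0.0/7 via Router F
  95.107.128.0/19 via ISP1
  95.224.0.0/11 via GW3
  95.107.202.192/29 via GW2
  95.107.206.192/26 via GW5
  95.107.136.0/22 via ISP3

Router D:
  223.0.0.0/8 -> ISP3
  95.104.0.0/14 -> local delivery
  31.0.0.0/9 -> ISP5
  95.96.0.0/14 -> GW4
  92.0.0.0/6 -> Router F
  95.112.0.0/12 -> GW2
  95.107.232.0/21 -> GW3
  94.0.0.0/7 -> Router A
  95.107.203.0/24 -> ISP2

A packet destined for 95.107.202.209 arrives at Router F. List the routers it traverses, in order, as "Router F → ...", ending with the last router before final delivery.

Router F → Router A → Router D

At Router F: longest match for 95.107.202.209 is 95.106.0.0/15 -> Router A
At Router A: longest match for 95.107.202.209 is 95.104.0.0/14 -> Router D
At Router D: longest match for 95.107.202.209 is 95.104.0.0/14 -> local delivery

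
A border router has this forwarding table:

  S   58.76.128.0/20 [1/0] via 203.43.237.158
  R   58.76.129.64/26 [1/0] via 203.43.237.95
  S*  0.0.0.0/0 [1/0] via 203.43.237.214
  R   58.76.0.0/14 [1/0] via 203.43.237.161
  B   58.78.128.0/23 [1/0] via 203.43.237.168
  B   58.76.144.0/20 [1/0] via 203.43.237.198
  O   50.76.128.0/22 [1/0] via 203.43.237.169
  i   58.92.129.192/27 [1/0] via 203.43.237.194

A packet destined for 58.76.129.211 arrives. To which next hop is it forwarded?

203.43.237.158

Routes whose prefix contains 58.76.129.211:
  0.0.0.0/0 (default, matches everything) -> 203.43.237.214
  58.76.0.0/14 (58.76.0.0 - 58.79.255.255) -> 203.43.237.161
  58.76.128.0/20 (58.76.128.0 - 58.76.143.255) -> 203.43.237.158
More-specific entries that do NOT match:
  58.92.129.192/27 (58.92.129.192 - 58.92.129.223) does not contain 58.76.129.211
  58.76.129.64/26 (58.76.129.64 - 58.76.129.127) does not contain 58.76.129.211
  58.78.128.0/23 (58.78.128.0 - 58.78.129.255) does not contain 58.76.129.211
  50.76.128.0/22 (50.76.128.0 - 50.76.131.255) does not contain 58.76.129.211
Longest matching prefix is /20 -> next hop 203.43.237.158.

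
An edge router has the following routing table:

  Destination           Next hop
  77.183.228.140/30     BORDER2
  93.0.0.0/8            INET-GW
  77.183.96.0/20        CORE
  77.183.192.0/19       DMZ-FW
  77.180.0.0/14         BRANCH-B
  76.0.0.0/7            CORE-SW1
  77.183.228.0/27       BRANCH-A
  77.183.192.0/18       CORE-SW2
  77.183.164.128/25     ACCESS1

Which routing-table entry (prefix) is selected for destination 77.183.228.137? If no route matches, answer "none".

77.183.192.0/18

Entries matching 77.183.228.137:
  76.0.0.0/7 (76.0.0.0 - 77.255.255.255)
  77.180.0.0/14 (77.180.0.0 - 77.183.255.255)
  77.183.192.0/18 (77.183.192.0 - 77.183.255.255)
Most specific is 77.183.192.0/18.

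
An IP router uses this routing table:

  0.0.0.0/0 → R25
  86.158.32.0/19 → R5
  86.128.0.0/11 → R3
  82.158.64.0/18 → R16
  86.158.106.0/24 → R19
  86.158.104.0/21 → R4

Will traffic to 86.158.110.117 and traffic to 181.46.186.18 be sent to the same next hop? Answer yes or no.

86.158.110.117: longest match 86.158.104.0/21 -> R4
181.46.186.18: longest match 0.0.0.0/0 -> R25

no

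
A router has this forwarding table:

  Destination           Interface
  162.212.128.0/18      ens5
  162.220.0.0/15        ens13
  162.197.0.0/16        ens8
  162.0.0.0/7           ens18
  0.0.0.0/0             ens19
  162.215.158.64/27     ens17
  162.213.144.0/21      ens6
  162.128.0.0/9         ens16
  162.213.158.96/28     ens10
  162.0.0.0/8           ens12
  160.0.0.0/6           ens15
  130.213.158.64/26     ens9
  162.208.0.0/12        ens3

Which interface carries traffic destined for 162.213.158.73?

ens3

Routes whose prefix contains 162.213.158.73:
  0.0.0.0/0 (default, matches everything) -> ens19
  160.0.0.0/6 (160.0.0.0 - 163.255.255.255) -> ens15
  162.0.0.0/7 (162.0.0.0 - 163.255.255.255) -> ens18
  162.0.0.0/8 (162.0.0.0 - 162.255.255.255) -> ens12
  162.128.0.0/9 (162.128.0.0 - 162.255.255.255) -> ens16
  162.208.0.0/12 (162.208.0.0 - 162.223.255.255) -> ens3
More-specific entries that do NOT match:
  162.213.158.96/28 (162.213.158.96 - 162.213.158.111) does not contain 162.213.158.73
  162.215.158.64/27 (162.215.158.64 - 162.215.158.95) does not contain 162.213.158.73
  130.213.158.64/26 (130.213.158.64 - 130.213.158.127) does not contain 162.213.158.73
  162.213.144.0/21 (162.213.144.0 - 162.213.151.255) does not contain 162.213.158.73
  162.212.128.0/18 (162.212.128.0 - 162.212.191.255) does not contain 162.213.158.73
  162.197.0.0/16 (162.197.0.0 - 162.197.255.255) does not contain 162.213.158.73
  162.220.0.0/15 (162.220.0.0 - 162.221.255.255) does not contain 162.213.158.73
Longest matching prefix is /12 -> interface ens3.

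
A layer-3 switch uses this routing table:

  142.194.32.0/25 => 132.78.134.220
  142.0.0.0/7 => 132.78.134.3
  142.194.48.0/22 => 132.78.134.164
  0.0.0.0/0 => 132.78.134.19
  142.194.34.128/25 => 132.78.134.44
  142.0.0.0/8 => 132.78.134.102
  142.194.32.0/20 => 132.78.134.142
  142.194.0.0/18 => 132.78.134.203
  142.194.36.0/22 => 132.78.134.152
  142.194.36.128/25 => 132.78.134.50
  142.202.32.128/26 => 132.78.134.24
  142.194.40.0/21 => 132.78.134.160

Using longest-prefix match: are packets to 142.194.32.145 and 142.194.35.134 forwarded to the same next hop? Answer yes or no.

142.194.32.145: longest match 142.194.32.0/20 -> 132.78.134.142
142.194.35.134: longest match 142.194.32.0/20 -> 132.78.134.142

yes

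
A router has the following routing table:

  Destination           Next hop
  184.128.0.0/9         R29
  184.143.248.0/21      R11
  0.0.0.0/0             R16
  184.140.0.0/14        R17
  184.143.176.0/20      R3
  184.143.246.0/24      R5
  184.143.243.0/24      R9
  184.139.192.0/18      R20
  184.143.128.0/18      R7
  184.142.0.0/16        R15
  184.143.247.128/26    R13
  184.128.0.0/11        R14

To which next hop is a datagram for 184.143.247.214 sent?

Routes whose prefix contains 184.143.247.214:
  0.0.0.0/0 (default, matches everything) -> R16
  184.128.0.0/9 (184.128.0.0 - 184.255.255.255) -> R29
  184.128.0.0/11 (184.128.0.0 - 184.159.255.255) -> R14
  184.140.0.0/14 (184.140.0.0 - 184.143.255.255) -> R17
More-specific entries that do NOT match:
  184.143.247.128/26 (184.143.247.128 - 184.143.247.191) does not contain 184.143.247.214
  184.143.246.0/24 (184.143.246.0 - 184.143.246.255) does not contain 184.143.247.214
  184.143.243.0/24 (184.143.243.0 - 184.143.243.255) does not contain 184.143.247.214
  184.143.248.0/21 (184.143.248.0 - 184.143.255.255) does not contain 184.143.247.214
  184.143.176.0/20 (184.143.176.0 - 184.143.191.255) does not contain 184.143.247.214
  184.139.192.0/18 (184.139.192.0 - 184.139.255.255) does not contain 184.143.247.214
  184.143.128.0/18 (184.143.128.0 - 184.143.191.255) does not contain 184.143.247.214
  184.142.0.0/16 (184.142.0.0 - 184.142.255.255) does not contain 184.143.247.214
Longest matching prefix is /14 -> next hop R17.

R17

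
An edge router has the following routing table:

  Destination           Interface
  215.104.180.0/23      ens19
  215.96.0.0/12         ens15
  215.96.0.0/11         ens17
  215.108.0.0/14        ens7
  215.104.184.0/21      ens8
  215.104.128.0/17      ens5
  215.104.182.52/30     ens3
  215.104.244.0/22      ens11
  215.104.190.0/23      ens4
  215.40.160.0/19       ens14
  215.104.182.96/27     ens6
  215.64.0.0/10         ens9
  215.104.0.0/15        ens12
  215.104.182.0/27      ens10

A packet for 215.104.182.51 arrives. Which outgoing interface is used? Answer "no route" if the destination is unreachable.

Routes whose prefix contains 215.104.182.51:
  215.64.0.0/10 (215.64.0.0 - 215.127.255.255) -> ens9
  215.96.0.0/11 (215.96.0.0 - 215.127.255.255) -> ens17
  215.96.0.0/12 (215.96.0.0 - 215.111.255.255) -> ens15
  215.104.0.0/15 (215.104.0.0 - 215.105.255.255) -> ens12
  215.104.128.0/17 (215.104.128.0 - 215.104.255.255) -> ens5
More-specific entries that do NOT match:
  215.104.182.52/30 (215.104.182.52 - 215.104.182.55) does not contain 215.104.182.51
  215.104.182.96/27 (215.104.182.96 - 215.104.182.127) does not contain 215.104.182.51
  215.104.182.0/27 (215.104.182.0 - 215.104.182.31) does not contain 215.104.182.51
  215.104.180.0/23 (215.104.180.0 - 215.104.181.255) does not contain 215.104.182.51
  215.104.190.0/23 (215.104.190.0 - 215.104.191.255) does not contain 215.104.182.51
  215.104.244.0/22 (215.104.244.0 - 215.104.247.255) does not contain 215.104.182.51
  215.104.184.0/21 (215.104.184.0 - 215.104.191.255) does not contain 215.104.182.51
  215.40.160.0/19 (215.40.160.0 - 215.40.191.255) does not contain 215.104.182.51
Longest matching prefix is /17 -> interface ens5.

ens5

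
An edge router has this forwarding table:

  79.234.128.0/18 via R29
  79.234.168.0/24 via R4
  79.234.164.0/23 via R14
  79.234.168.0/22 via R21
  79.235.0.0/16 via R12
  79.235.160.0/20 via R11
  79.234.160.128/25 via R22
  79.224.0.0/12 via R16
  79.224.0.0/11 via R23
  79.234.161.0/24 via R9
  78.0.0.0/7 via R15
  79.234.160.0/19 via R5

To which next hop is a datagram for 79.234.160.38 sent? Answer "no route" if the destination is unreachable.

R5

Routes whose prefix contains 79.234.160.38:
  78.0.0.0/7 (78.0.0.0 - 79.255.255.255) -> R15
  79.224.0.0/11 (79.224.0.0 - 79.255.255.255) -> R23
  79.224.0.0/12 (79.224.0.0 - 79.239.255.255) -> R16
  79.234.128.0/18 (79.234.128.0 - 79.234.191.255) -> R29
  79.234.160.0/19 (79.234.160.0 - 79.234.191.255) -> R5
More-specific entries that do NOT match:
  79.234.160.128/25 (79.234.160.128 - 79.234.160.255) does not contain 79.234.160.38
  79.234.168.0/24 (79.234.168.0 - 79.234.168.255) does not contain 79.234.160.38
  79.234.161.0/24 (79.234.161.0 - 79.234.161.255) does not contain 79.234.160.38
  79.234.164.0/23 (79.234.164.0 - 79.234.165.255) does not contain 79.234.160.38
  79.234.168.0/22 (79.234.168.0 - 79.234.171.255) does not contain 79.234.160.38
  79.235.160.0/20 (79.235.160.0 - 79.235.175.255) does not contain 79.234.160.38
Longest matching prefix is /19 -> next hop R5.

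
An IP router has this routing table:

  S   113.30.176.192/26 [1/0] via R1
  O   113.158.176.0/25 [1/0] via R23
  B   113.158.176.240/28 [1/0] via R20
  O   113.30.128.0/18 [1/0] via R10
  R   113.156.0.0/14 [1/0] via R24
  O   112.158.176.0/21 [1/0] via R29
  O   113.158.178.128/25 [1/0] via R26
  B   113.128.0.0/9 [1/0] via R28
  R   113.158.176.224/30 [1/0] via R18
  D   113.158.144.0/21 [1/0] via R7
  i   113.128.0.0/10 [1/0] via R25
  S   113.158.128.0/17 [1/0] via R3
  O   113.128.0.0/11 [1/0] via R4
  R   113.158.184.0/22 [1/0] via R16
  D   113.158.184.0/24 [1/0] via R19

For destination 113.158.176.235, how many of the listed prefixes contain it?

Prefixes containing 113.158.176.235:
  113.128.0.0/9 (113.128.0.0 - 113.255.255.255)
  113.128.0.0/10 (113.128.0.0 - 113.191.255.255)
  113.128.0.0/11 (113.128.0.0 - 113.159.255.255)
  113.156.0.0/14 (113.156.0.0 - 113.159.255.255)
  113.158.128.0/17 (113.158.128.0 - 113.158.255.255)
Total matching entries: 5.

5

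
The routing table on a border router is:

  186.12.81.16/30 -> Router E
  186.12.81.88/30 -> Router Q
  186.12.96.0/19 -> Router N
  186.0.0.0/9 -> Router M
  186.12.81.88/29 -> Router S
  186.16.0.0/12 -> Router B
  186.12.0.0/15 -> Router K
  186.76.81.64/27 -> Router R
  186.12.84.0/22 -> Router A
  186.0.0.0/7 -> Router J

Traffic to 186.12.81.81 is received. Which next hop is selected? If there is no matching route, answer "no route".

Routes whose prefix contains 186.12.81.81:
  186.0.0.0/7 (186.0.0.0 - 187.255.255.255) -> Router J
  186.0.0.0/9 (186.0.0.0 - 186.127.255.255) -> Router M
  186.12.0.0/15 (186.12.0.0 - 186.13.255.255) -> Router K
More-specific entries that do NOT match:
  186.12.81.16/30 (186.12.81.16 - 186.12.81.19) does not contain 186.12.81.81
  186.12.81.88/30 (186.12.81.88 - 186.12.81.91) does not contain 186.12.81.81
  186.12.81.88/29 (186.12.81.88 - 186.12.81.95) does not contain 186.12.81.81
  186.76.81.64/27 (186.76.81.64 - 186.76.81.95) does not contain 186.12.81.81
  186.12.84.0/22 (186.12.84.0 - 186.12.87.255) does not contain 186.12.81.81
  186.12.96.0/19 (186.12.96.0 - 186.12.127.255) does not contain 186.12.81.81
Longest matching prefix is /15 -> next hop Router K.

Router K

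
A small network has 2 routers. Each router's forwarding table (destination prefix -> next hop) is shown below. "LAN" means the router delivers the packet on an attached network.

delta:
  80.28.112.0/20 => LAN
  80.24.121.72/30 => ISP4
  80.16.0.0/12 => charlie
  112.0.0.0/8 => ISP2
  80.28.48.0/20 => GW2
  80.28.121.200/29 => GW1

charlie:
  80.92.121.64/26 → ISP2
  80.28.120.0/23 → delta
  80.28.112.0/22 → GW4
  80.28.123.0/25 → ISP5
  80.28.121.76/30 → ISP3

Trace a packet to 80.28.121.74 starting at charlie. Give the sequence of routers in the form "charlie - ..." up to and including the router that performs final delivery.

At charlie: longest match for 80.28.121.74 is 80.28.120.0/23 -> delta
At delta: longest match for 80.28.121.74 is 80.28.112.0/20 -> LAN

charlie - delta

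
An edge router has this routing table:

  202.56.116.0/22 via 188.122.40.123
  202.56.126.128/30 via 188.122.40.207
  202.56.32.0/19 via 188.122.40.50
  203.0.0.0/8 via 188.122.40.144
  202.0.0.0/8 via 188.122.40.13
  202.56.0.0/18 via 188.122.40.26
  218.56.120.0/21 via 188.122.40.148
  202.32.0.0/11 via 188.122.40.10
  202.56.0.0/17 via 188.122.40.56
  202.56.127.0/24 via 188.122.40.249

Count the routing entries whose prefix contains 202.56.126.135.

3

Prefixes containing 202.56.126.135:
  202.0.0.0/8 (202.0.0.0 - 202.255.255.255)
  202.32.0.0/11 (202.32.0.0 - 202.63.255.255)
  202.56.0.0/17 (202.56.0.0 - 202.56.127.255)
Total matching entries: 3.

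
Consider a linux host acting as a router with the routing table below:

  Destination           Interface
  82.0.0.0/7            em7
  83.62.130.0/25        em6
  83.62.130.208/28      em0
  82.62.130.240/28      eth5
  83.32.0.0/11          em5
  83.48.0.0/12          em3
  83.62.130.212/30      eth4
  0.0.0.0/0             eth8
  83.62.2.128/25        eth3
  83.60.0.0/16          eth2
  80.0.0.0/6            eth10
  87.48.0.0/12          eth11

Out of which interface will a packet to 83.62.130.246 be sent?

Routes whose prefix contains 83.62.130.246:
  0.0.0.0/0 (default, matches everything) -> eth8
  80.0.0.0/6 (80.0.0.0 - 83.255.255.255) -> eth10
  82.0.0.0/7 (82.0.0.0 - 83.255.255.255) -> em7
  83.32.0.0/11 (83.32.0.0 - 83.63.255.255) -> em5
  83.48.0.0/12 (83.48.0.0 - 83.63.255.255) -> em3
More-specific entries that do NOT match:
  83.62.130.212/30 (83.62.130.212 - 83.62.130.215) does not contain 83.62.130.246
  83.62.130.208/28 (83.62.130.208 - 83.62.130.223) does not contain 83.62.130.246
  82.62.130.240/28 (82.62.130.240 - 82.62.130.255) does not contain 83.62.130.246
  83.62.130.0/25 (83.62.130.0 - 83.62.130.127) does not contain 83.62.130.246
  83.62.2.128/25 (83.62.2.128 - 83.62.2.255) does not contain 83.62.130.246
  83.60.0.0/16 (83.60.0.0 - 83.60.255.255) does not contain 83.62.130.246
Longest matching prefix is /12 -> interface em3.

em3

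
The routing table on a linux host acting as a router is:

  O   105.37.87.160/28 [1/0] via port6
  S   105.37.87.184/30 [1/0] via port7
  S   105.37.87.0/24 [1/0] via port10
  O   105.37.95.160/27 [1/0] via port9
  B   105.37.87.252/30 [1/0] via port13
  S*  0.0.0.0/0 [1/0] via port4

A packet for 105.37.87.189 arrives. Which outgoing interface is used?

Routes whose prefix contains 105.37.87.189:
  0.0.0.0/0 (default, matches everything) -> port4
  105.37.87.0/24 (105.37.87.0 - 105.37.87.255) -> port10
More-specific entries that do NOT match:
  105.37.87.184/30 (105.37.87.184 - 105.37.87.187) does not contain 105.37.87.189
  105.37.87.252/30 (105.37.87.252 - 105.37.87.255) does not contain 105.37.87.189
  105.37.87.160/28 (105.37.87.160 - 105.37.87.175) does not contain 105.37.87.189
  105.37.95.160/27 (105.37.95.160 - 105.37.95.191) does not contain 105.37.87.189
Longest matching prefix is /24 -> interface port10.

port10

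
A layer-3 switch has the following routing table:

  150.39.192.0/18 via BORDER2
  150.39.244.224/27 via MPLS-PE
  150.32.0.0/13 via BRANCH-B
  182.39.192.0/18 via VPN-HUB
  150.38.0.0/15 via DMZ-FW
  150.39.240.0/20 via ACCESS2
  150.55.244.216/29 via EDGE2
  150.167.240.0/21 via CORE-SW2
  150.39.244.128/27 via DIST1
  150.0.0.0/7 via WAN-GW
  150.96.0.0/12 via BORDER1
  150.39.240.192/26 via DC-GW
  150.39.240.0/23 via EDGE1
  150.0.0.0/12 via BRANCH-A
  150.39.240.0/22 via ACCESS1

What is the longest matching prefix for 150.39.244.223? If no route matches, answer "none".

150.39.240.0/20

Entries matching 150.39.244.223:
  150.0.0.0/7 (150.0.0.0 - 151.255.255.255)
  150.32.0.0/13 (150.32.0.0 - 150.39.255.255)
  150.38.0.0/15 (150.38.0.0 - 150.39.255.255)
  150.39.192.0/18 (150.39.192.0 - 150.39.255.255)
  150.39.240.0/20 (150.39.240.0 - 150.39.255.255)
Most specific is 150.39.240.0/20.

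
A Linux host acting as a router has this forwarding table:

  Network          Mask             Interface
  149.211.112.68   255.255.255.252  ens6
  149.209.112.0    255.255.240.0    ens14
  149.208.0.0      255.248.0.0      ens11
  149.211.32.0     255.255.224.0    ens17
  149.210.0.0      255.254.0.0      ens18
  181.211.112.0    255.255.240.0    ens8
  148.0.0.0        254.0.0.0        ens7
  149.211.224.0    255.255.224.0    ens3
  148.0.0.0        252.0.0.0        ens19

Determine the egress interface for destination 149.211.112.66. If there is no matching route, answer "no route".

ens18

Routes whose prefix contains 149.211.112.66:
  148.0.0.0/6 (148.0.0.0 - 151.255.255.255) -> ens19
  148.0.0.0/7 (148.0.0.0 - 149.255.255.255) -> ens7
  149.208.0.0/13 (149.208.0.0 - 149.215.255.255) -> ens11
  149.210.0.0/15 (149.210.0.0 - 149.211.255.255) -> ens18
More-specific entries that do NOT match:
  149.211.112.68/30 (149.211.112.68 - 149.211.112.71) does not contain 149.211.112.66
  149.209.112.0/20 (149.209.112.0 - 149.209.127.255) does not contain 149.211.112.66
  181.211.112.0/20 (181.211.112.0 - 181.211.127.255) does not contain 149.211.112.66
  149.211.32.0/19 (149.211.32.0 - 149.211.63.255) does not contain 149.211.112.66
  149.211.224.0/19 (149.211.224.0 - 149.211.255.255) does not contain 149.211.112.66
Longest matching prefix is /15 -> interface ens18.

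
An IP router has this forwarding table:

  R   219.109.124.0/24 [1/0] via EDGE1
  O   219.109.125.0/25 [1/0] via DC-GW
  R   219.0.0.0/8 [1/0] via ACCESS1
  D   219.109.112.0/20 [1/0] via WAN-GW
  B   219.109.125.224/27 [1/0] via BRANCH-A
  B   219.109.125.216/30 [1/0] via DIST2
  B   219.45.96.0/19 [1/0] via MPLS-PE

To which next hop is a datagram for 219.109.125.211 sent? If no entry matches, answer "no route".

Routes whose prefix contains 219.109.125.211:
  219.0.0.0/8 (219.0.0.0 - 219.255.255.255) -> ACCESS1
  219.109.112.0/20 (219.109.112.0 - 219.109.127.255) -> WAN-GW
More-specific entries that do NOT match:
  219.109.125.216/30 (219.109.125.216 - 219.109.125.219) does not contain 219.109.125.211
  219.109.125.224/27 (219.109.125.224 - 219.109.125.255) does not contain 219.109.125.211
  219.109.125.0/25 (219.109.125.0 - 219.109.125.127) does not contain 219.109.125.211
  219.109.124.0/24 (219.109.124.0 - 219.109.124.255) does not contain 219.109.125.211
Longest matching prefix is /20 -> next hop WAN-GW.

WAN-GW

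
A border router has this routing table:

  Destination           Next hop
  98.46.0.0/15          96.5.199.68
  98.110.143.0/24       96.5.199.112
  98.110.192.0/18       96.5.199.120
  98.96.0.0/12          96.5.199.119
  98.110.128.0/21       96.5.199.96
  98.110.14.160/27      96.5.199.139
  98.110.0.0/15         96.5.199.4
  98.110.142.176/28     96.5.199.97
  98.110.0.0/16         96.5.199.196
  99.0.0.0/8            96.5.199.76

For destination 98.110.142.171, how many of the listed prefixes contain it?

Prefixes containing 98.110.142.171:
  98.96.0.0/12 (98.96.0.0 - 98.111.255.255)
  98.110.0.0/15 (98.110.0.0 - 98.111.255.255)
  98.110.0.0/16 (98.110.0.0 - 98.110.255.255)
Total matching entries: 3.

3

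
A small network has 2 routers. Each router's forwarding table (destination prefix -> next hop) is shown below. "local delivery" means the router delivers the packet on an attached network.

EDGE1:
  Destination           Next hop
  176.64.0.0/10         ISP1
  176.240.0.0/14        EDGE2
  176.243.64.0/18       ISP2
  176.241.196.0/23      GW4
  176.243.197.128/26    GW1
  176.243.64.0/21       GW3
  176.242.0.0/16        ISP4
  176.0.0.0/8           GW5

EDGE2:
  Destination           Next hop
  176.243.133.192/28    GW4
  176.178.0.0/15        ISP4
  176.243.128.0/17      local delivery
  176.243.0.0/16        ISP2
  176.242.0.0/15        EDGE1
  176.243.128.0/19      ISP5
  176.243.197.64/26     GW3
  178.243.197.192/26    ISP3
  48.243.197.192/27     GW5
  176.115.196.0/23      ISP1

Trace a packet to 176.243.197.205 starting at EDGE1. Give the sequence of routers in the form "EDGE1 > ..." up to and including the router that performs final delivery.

EDGE1 > EDGE2

At EDGE1: longest match for 176.243.197.205 is 176.240.0.0/14 -> EDGE2
At EDGE2: longest match for 176.243.197.205 is 176.243.128.0/17 -> local delivery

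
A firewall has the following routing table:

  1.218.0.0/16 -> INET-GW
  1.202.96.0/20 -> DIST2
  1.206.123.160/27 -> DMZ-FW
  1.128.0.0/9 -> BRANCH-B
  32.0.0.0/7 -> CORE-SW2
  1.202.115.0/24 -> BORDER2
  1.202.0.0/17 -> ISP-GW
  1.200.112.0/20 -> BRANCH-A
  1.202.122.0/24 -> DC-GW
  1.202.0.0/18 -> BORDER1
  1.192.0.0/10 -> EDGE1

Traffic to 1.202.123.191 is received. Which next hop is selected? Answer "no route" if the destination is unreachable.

Routes whose prefix contains 1.202.123.191:
  1.128.0.0/9 (1.128.0.0 - 1.255.255.255) -> BRANCH-B
  1.192.0.0/10 (1.192.0.0 - 1.255.255.255) -> EDGE1
  1.202.0.0/17 (1.202.0.0 - 1.202.127.255) -> ISP-GW
More-specific entries that do NOT match:
  1.206.123.160/27 (1.206.123.160 - 1.206.123.191) does not contain 1.202.123.191
  1.202.115.0/24 (1.202.115.0 - 1.202.115.255) does not contain 1.202.123.191
  1.202.122.0/24 (1.202.122.0 - 1.202.122.255) does not contain 1.202.123.191
  1.202.96.0/20 (1.202.96.0 - 1.202.111.255) does not contain 1.202.123.191
  1.200.112.0/20 (1.200.112.0 - 1.200.127.255) does not contain 1.202.123.191
  1.202.0.0/18 (1.202.0.0 - 1.202.63.255) does not contain 1.202.123.191
Longest matching prefix is /17 -> next hop ISP-GW.

ISP-GW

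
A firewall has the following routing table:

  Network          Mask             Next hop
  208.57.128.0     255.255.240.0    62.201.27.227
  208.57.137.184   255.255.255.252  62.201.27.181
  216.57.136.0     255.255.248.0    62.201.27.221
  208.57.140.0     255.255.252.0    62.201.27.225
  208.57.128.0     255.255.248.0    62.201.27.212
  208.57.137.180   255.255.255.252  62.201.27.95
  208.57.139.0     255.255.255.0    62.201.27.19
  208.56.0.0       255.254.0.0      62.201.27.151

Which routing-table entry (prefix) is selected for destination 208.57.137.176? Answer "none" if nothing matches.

208.57.128.0/20

Entries matching 208.57.137.176:
  208.56.0.0/15 (208.56.0.0 - 208.57.255.255)
  208.57.128.0/20 (208.57.128.0 - 208.57.143.255)
Most specific is 208.57.128.0/20.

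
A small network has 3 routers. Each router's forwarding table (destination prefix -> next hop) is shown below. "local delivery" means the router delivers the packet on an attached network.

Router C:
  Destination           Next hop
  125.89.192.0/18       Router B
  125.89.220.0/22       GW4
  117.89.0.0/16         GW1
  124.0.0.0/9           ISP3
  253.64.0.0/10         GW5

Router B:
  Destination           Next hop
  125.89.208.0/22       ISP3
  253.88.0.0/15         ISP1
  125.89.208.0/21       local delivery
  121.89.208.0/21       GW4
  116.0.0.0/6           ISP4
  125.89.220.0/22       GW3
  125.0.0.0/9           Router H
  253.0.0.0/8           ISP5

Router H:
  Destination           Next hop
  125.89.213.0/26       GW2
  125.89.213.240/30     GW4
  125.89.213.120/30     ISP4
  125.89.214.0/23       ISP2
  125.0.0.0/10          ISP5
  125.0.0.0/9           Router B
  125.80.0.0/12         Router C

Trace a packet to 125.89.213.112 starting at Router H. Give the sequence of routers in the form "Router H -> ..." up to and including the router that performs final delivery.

Router H -> Router C -> Router B

At Router H: longest match for 125.89.213.112 is 125.80.0.0/12 -> Router C
At Router C: longest match for 125.89.213.112 is 125.89.192.0/18 -> Router B
At Router B: longest match for 125.89.213.112 is 125.89.208.0/21 -> local delivery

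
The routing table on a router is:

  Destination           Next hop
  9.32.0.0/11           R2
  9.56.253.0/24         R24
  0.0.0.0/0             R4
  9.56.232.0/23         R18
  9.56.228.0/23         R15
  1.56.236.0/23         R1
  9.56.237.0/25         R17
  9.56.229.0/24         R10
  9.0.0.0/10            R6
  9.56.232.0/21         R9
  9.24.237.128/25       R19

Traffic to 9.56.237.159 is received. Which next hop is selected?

Routes whose prefix contains 9.56.237.159:
  0.0.0.0/0 (default, matches everything) -> R4
  9.0.0.0/10 (9.0.0.0 - 9.63.255.255) -> R6
  9.32.0.0/11 (9.32.0.0 - 9.63.255.255) -> R2
  9.56.232.0/21 (9.56.232.0 - 9.56.239.255) -> R9
More-specific entries that do NOT match:
  9.56.237.0/25 (9.56.237.0 - 9.56.237.127) does not contain 9.56.237.159
  9.24.237.128/25 (9.24.237.128 - 9.24.237.255) does not contain 9.56.237.159
  9.56.253.0/24 (9.56.253.0 - 9.56.253.255) does not contain 9.56.237.159
  9.56.229.0/24 (9.56.229.0 - 9.56.229.255) does not contain 9.56.237.159
  9.56.232.0/23 (9.56.232.0 - 9.56.233.255) does not contain 9.56.237.159
  9.56.228.0/23 (9.56.228.0 - 9.56.229.255) does not contain 9.56.237.159
  1.56.236.0/23 (1.56.236.0 - 1.56.237.255) does not contain 9.56.237.159
Longest matching prefix is /21 -> next hop R9.

R9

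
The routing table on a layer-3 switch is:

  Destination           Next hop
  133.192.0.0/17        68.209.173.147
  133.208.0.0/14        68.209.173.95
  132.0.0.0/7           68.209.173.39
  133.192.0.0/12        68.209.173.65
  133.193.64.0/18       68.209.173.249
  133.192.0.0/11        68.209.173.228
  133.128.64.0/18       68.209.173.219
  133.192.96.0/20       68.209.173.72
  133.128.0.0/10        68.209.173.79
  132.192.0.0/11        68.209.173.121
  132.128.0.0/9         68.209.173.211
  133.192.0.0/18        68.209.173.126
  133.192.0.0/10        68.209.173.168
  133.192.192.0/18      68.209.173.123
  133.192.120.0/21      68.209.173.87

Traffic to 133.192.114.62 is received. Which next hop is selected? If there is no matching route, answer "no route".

Routes whose prefix contains 133.192.114.62:
  132.0.0.0/7 (132.0.0.0 - 133.255.255.255) -> 68.209.173.39
  133.192.0.0/10 (133.192.0.0 - 133.255.255.255) -> 68.209.173.168
  133.192.0.0/11 (133.192.0.0 - 133.223.255.255) -> 68.209.173.228
  133.192.0.0/12 (133.192.0.0 - 133.207.255.255) -> 68.209.173.65
  133.192.0.0/17 (133.192.0.0 - 133.192.127.255) -> 68.209.173.147
More-specific entries that do NOT match:
  133.192.120.0/21 (133.192.120.0 - 133.192.127.255) does not contain 133.192.114.62
  133.192.96.0/20 (133.192.96.0 - 133.192.111.255) does not contain 133.192.114.62
  133.193.64.0/18 (133.193.64.0 - 133.193.127.255) does not contain 133.192.114.62
  133.128.64.0/18 (133.128.64.0 - 133.128.127.255) does not contain 133.192.114.62
  133.192.0.0/18 (133.192.0.0 - 133.192.63.255) does not contain 133.192.114.62
  133.192.192.0/18 (133.192.192.0 - 133.192.255.255) does not contain 133.192.114.62
Longest matching prefix is /17 -> next hop 68.209.173.147.

68.209.173.147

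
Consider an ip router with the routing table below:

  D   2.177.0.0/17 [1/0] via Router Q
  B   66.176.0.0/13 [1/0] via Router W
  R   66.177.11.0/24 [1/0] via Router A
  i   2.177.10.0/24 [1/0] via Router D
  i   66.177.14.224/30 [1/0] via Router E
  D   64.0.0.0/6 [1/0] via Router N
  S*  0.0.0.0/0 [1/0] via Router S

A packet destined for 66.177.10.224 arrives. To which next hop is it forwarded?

Router W

Routes whose prefix contains 66.177.10.224:
  0.0.0.0/0 (default, matches everything) -> Router S
  64.0.0.0/6 (64.0.0.0 - 67.255.255.255) -> Router N
  66.176.0.0/13 (66.176.0.0 - 66.183.255.255) -> Router W
More-specific entries that do NOT match:
  66.177.14.224/30 (66.177.14.224 - 66.177.14.227) does not contain 66.177.10.224
  66.177.11.0/24 (66.177.11.0 - 66.177.11.255) does not contain 66.177.10.224
  2.177.10.0/24 (2.177.10.0 - 2.177.10.255) does not contain 66.177.10.224
  2.177.0.0/17 (2.177.0.0 - 2.177.127.255) does not contain 66.177.10.224
Longest matching prefix is /13 -> next hop Router W.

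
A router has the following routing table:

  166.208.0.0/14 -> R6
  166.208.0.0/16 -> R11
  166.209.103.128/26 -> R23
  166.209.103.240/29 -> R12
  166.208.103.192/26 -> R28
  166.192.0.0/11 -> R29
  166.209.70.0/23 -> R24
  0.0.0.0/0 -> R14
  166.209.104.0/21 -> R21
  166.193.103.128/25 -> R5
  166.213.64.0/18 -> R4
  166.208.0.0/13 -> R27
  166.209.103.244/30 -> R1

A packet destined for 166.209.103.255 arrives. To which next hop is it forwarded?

Routes whose prefix contains 166.209.103.255:
  0.0.0.0/0 (default, matches everything) -> R14
  166.192.0.0/11 (166.192.0.0 - 166.223.255.255) -> R29
  166.208.0.0/13 (166.208.0.0 - 166.215.255.255) -> R27
  166.208.0.0/14 (166.208.0.0 - 166.211.255.255) -> R6
More-specific entries that do NOT match:
  166.209.103.244/30 (166.209.103.244 - 166.209.103.247) does not contain 166.209.103.255
  166.209.103.240/29 (166.209.103.240 - 166.209.103.247) does not contain 166.209.103.255
  166.209.103.128/26 (166.209.103.128 - 166.209.103.191) does not contain 166.209.103.255
  166.208.103.192/26 (166.208.103.192 - 166.208.103.255) does not contain 166.209.103.255
  166.193.103.128/25 (166.193.103.128 - 166.193.103.255) does not contain 166.209.103.255
  166.209.70.0/23 (166.209.70.0 - 166.209.71.255) does not contain 166.209.103.255
  166.209.104.0/21 (166.209.104.0 - 166.209.111.255) does not contain 166.209.103.255
  166.213.64.0/18 (166.213.64.0 - 166.213.127.255) does not contain 166.209.103.255
  166.208.0.0/16 (166.208.0.0 - 166.208.255.255) does not contain 166.209.103.255
Longest matching prefix is /14 -> next hop R6.

R6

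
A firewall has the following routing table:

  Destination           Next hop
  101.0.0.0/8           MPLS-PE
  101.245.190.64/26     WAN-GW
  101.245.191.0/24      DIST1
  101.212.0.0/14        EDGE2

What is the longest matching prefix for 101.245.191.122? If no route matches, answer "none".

101.245.191.0/24

Entries matching 101.245.191.122:
  101.0.0.0/8 (101.0.0.0 - 101.255.255.255)
  101.245.191.0/24 (101.245.191.0 - 101.245.191.255)
Most specific is 101.245.191.0/24.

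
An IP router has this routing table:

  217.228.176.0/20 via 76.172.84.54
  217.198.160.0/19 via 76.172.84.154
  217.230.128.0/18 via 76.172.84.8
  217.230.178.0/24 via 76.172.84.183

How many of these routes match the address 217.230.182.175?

Prefixes containing 217.230.182.175:
  217.230.128.0/18 (217.230.128.0 - 217.230.191.255)
Total matching entries: 1.

1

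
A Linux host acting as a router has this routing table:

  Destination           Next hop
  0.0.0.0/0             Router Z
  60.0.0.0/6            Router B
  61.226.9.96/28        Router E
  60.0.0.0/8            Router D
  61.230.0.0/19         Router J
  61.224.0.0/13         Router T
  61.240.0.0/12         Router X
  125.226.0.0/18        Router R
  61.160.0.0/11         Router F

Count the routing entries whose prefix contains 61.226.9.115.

Prefixes containing 61.226.9.115:
  0.0.0.0/0 (default, matches everything)
  60.0.0.0/6 (60.0.0.0 - 63.255.255.255)
  61.224.0.0/13 (61.224.0.0 - 61.231.255.255)
Total matching entries: 3.

3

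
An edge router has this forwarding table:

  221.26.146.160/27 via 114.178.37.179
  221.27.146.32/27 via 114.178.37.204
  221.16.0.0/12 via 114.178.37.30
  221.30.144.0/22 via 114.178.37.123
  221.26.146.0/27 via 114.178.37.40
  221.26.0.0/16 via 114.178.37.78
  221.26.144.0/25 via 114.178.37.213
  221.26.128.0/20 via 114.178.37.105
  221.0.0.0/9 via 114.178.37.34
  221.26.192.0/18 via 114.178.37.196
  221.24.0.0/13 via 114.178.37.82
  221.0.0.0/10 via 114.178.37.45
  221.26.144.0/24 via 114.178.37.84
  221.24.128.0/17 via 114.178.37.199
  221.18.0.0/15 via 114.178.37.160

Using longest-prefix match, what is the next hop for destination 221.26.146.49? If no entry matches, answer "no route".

114.178.37.78

Routes whose prefix contains 221.26.146.49:
  221.0.0.0/9 (221.0.0.0 - 221.127.255.255) -> 114.178.37.34
  221.0.0.0/10 (221.0.0.0 - 221.63.255.255) -> 114.178.37.45
  221.16.0.0/12 (221.16.0.0 - 221.31.255.255) -> 114.178.37.30
  221.24.0.0/13 (221.24.0.0 - 221.31.255.255) -> 114.178.37.82
  221.26.0.0/16 (221.26.0.0 - 221.26.255.255) -> 114.178.37.78
More-specific entries that do NOT match:
  221.26.146.160/27 (221.26.146.160 - 221.26.146.191) does not contain 221.26.146.49
  221.27.146.32/27 (221.27.146.32 - 221.27.146.63) does not contain 221.26.146.49
  221.26.146.0/27 (221.26.146.0 - 221.26.146.31) does not contain 221.26.146.49
  221.26.144.0/25 (221.26.144.0 - 221.26.144.127) does not contain 221.26.146.49
  221.26.144.0/24 (221.26.144.0 - 221.26.144.255) does not contain 221.26.146.49
  221.30.144.0/22 (221.30.144.0 - 221.30.147.255) does not contain 221.26.146.49
  221.26.128.0/20 (221.26.128.0 - 221.26.143.255) does not contain 221.26.146.49
  221.26.192.0/18 (221.26.192.0 - 221.26.255.255) does not contain 221.26.146.49
  221.24.128.0/17 (221.24.128.0 - 221.24.255.255) does not contain 221.26.146.49
Longest matching prefix is /16 -> next hop 114.178.37.78.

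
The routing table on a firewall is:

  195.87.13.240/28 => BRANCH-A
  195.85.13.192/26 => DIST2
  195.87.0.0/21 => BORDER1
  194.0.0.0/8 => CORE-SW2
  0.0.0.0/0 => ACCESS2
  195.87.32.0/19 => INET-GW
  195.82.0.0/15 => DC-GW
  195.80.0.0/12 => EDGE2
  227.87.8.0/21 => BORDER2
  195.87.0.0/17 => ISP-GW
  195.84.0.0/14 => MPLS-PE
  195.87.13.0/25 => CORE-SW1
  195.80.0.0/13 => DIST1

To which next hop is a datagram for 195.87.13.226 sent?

ISP-GW

Routes whose prefix contains 195.87.13.226:
  0.0.0.0/0 (default, matches everything) -> ACCESS2
  195.80.0.0/12 (195.80.0.0 - 195.95.255.255) -> EDGE2
  195.80.0.0/13 (195.80.0.0 - 195.87.255.255) -> DIST1
  195.84.0.0/14 (195.84.0.0 - 195.87.255.255) -> MPLS-PE
  195.87.0.0/17 (195.87.0.0 - 195.87.127.255) -> ISP-GW
More-specific entries that do NOT match:
  195.87.13.240/28 (195.87.13.240 - 195.87.13.255) does not contain 195.87.13.226
  195.85.13.192/26 (195.85.13.192 - 195.85.13.255) does not contain 195.87.13.226
  195.87.13.0/25 (195.87.13.0 - 195.87.13.127) does not contain 195.87.13.226
  195.87.0.0/21 (195.87.0.0 - 195.87.7.255) does not contain 195.87.13.226
  227.87.8.0/21 (227.87.8.0 - 227.87.15.255) does not contain 195.87.13.226
  195.87.32.0/19 (195.87.32.0 - 195.87.63.255) does not contain 195.87.13.226
Longest matching prefix is /17 -> next hop ISP-GW.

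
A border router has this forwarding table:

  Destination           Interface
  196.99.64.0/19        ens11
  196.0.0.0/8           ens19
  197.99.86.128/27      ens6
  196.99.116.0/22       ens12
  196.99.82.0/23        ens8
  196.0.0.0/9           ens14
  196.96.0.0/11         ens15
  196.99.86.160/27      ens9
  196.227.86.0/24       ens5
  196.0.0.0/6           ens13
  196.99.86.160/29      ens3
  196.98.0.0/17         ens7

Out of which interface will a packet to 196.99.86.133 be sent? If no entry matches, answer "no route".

ens11

Routes whose prefix contains 196.99.86.133:
  196.0.0.0/6 (196.0.0.0 - 199.255.255.255) -> ens13
  196.0.0.0/8 (196.0.0.0 - 196.255.255.255) -> ens19
  196.0.0.0/9 (196.0.0.0 - 196.127.255.255) -> ens14
  196.96.0.0/11 (196.96.0.0 - 196.127.255.255) -> ens15
  196.99.64.0/19 (196.99.64.0 - 196.99.95.255) -> ens11
More-specific entries that do NOT match:
  196.99.86.160/29 (196.99.86.160 - 196.99.86.167) does not contain 196.99.86.133
  197.99.86.128/27 (197.99.86.128 - 197.99.86.159) does not contain 196.99.86.133
  196.99.86.160/27 (196.99.86.160 - 196.99.86.191) does not contain 196.99.86.133
  196.227.86.0/24 (196.227.86.0 - 196.227.86.255) does not contain 196.99.86.133
  196.99.82.0/23 (196.99.82.0 - 196.99.83.255) does not contain 196.99.86.133
  196.99.116.0/22 (196.99.116.0 - 196.99.119.255) does not contain 196.99.86.133
Longest matching prefix is /19 -> interface ens11.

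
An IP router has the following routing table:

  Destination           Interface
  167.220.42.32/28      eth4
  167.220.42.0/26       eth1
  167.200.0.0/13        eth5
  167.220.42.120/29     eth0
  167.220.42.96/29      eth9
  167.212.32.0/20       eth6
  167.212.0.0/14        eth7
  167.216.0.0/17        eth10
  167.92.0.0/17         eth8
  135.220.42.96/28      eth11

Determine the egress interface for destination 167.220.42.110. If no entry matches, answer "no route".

no route

No entry's prefix contains 167.220.42.110; there is no default route.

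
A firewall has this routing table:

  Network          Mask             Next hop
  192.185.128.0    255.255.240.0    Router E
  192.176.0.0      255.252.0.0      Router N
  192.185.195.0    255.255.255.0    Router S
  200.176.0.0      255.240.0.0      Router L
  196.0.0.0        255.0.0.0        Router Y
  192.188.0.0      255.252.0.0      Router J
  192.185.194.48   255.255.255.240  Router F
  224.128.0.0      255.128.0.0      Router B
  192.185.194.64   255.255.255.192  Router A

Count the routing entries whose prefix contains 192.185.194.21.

No listed prefix contains 192.185.194.21.
Total matching entries: 0.

0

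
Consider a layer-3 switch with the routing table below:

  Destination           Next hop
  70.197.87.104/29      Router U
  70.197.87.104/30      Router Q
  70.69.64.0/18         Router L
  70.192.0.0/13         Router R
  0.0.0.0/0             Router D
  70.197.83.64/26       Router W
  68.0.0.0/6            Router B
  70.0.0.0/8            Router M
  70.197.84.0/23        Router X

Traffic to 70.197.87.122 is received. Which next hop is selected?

Router R

Routes whose prefix contains 70.197.87.122:
  0.0.0.0/0 (default, matches everything) -> Router D
  68.0.0.0/6 (68.0.0.0 - 71.255.255.255) -> Router B
  70.0.0.0/8 (70.0.0.0 - 70.255.255.255) -> Router M
  70.192.0.0/13 (70.192.0.0 - 70.199.255.255) -> Router R
More-specific entries that do NOT match:
  70.197.87.104/30 (70.197.87.104 - 70.197.87.107) does not contain 70.197.87.122
  70.197.87.104/29 (70.197.87.104 - 70.197.87.111) does not contain 70.197.87.122
  70.197.83.64/26 (70.197.83.64 - 70.197.83.127) does not contain 70.197.87.122
  70.197.84.0/23 (70.197.84.0 - 70.197.85.255) does not contain 70.197.87.122
  70.69.64.0/18 (70.69.64.0 - 70.69.127.255) does not contain 70.197.87.122
Longest matching prefix is /13 -> next hop Router R.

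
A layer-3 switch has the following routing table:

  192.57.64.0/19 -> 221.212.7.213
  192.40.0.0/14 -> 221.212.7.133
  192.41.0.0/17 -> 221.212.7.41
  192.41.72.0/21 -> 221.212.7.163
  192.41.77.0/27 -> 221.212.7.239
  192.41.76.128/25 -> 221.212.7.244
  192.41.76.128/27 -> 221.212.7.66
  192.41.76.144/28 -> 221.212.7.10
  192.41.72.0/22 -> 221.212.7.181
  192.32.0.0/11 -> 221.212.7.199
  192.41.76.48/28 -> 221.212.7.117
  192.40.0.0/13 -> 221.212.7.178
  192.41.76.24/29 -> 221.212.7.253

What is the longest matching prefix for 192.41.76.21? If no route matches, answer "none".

Entries matching 192.41.76.21:
  192.32.0.0/11 (192.32.0.0 - 192.63.255.255)
  192.40.0.0/13 (192.40.0.0 - 192.47.255.255)
  192.40.0.0/14 (192.40.0.0 - 192.43.255.255)
  192.41.0.0/17 (192.41.0.0 - 192.41.127.255)
  192.41.72.0/21 (192.41.72.0 - 192.41.79.255)
Most specific is 192.41.72.0/21.

192.41.72.0/21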